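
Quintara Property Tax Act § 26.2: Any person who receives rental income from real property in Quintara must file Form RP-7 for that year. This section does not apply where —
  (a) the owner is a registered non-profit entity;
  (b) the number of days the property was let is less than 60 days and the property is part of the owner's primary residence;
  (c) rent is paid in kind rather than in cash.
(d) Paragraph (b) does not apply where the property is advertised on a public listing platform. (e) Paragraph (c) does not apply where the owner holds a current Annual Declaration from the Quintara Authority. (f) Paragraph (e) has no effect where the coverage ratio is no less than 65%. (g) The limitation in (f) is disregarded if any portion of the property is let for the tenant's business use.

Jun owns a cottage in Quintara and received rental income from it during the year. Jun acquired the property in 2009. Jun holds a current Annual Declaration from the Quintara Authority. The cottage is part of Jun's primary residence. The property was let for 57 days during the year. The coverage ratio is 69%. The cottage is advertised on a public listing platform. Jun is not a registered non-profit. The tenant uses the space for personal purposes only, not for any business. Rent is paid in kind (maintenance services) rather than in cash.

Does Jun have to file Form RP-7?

No — exception (c) applies; Jun is not required to file Form RP-7.

Exception (a) fails — Jun is not a registered non-profit.
Exception (b)'s conditions are all satisfied: the number of days the property was let is 57 days, less than the 60 days limit; the cottage is part of the primary residence. Turning to paragraph (d): (d) operates against (b): the property is publicly advertised. Exception (b) does not apply.
Exception (c) is satisfied on its face — rent is paid in kind. As to paragraphs (e)–(g): (e) operates (a current Annual Declaration is held), but is displaced by (f): (f) operates against (e): the coverage ratio is 69%, meeting the 65% threshold. (g) is inapplicable (the space is used for personal purposes only), so (f) stands. Exception (c) stands.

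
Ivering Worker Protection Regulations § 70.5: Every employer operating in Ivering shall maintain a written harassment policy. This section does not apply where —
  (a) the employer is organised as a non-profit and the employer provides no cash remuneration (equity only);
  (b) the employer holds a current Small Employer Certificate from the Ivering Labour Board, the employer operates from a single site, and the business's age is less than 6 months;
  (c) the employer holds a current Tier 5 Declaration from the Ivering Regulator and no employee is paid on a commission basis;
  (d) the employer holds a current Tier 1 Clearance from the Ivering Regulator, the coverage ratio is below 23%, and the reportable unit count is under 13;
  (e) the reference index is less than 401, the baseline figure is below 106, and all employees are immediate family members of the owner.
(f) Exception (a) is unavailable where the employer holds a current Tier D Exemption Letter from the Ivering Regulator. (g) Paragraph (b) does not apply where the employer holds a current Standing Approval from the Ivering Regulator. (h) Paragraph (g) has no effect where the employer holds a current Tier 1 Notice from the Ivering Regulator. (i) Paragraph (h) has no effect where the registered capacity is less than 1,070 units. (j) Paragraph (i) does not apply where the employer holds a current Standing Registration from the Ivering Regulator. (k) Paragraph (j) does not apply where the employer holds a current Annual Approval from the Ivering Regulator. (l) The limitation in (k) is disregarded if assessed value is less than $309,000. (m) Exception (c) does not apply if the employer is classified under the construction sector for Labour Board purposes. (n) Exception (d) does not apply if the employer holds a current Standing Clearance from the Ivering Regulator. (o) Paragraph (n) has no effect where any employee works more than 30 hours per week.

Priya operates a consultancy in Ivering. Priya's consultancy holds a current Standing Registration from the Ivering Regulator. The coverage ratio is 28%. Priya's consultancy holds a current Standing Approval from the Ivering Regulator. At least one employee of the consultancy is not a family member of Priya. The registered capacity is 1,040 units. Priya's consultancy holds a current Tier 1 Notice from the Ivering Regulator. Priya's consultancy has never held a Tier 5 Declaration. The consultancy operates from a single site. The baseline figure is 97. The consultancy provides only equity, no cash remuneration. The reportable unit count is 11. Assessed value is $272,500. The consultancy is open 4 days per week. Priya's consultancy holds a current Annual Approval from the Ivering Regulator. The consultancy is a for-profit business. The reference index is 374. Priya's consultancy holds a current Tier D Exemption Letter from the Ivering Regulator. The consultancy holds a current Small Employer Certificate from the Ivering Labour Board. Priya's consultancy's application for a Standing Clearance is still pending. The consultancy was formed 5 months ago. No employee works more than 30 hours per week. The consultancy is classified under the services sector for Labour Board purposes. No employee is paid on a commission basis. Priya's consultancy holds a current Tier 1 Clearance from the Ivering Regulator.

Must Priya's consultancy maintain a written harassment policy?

No — exception (b) applies; Priya's consultancy is not required to maintain a written harassment policy.

Exception (a) fails — the employer is for-profit.
Exception (b)'s conditions are all satisfied: a current Small Employer Certificate is held; the employer operates from a single site; the business's age is 5 months, less than the 6 months limit. Considering the limiting provisions: (g) is triggered (a current Standing Approval is held), but yields to (h): (h) operates against (g): a current Tier 1 Notice is held. (i) would limit (h) — the registered capacity is 1,040 units, less than the 1,070 units limit — but (j) sets (i) aside: (j) operates against (i): a current Standing Registration is held. (k) operates (a current Annual Approval is held), but yields to (l): (l) operates against (k): assessed value is $272,500, less than the $309,000 limit. (b) remains available.
Exception (c) requires that the employer holds a current Tier 5 Declaration from the Ivering Regulator; but no current Tier 5 Declaration is held, so (c) is unavailable.
Exception (d) fails — the coverage ratio is 28%, not below 23%.
Exception (e) requires that all employees are immediate family members of the owner; but at least one employee is not a family member, so (e) is unavailable.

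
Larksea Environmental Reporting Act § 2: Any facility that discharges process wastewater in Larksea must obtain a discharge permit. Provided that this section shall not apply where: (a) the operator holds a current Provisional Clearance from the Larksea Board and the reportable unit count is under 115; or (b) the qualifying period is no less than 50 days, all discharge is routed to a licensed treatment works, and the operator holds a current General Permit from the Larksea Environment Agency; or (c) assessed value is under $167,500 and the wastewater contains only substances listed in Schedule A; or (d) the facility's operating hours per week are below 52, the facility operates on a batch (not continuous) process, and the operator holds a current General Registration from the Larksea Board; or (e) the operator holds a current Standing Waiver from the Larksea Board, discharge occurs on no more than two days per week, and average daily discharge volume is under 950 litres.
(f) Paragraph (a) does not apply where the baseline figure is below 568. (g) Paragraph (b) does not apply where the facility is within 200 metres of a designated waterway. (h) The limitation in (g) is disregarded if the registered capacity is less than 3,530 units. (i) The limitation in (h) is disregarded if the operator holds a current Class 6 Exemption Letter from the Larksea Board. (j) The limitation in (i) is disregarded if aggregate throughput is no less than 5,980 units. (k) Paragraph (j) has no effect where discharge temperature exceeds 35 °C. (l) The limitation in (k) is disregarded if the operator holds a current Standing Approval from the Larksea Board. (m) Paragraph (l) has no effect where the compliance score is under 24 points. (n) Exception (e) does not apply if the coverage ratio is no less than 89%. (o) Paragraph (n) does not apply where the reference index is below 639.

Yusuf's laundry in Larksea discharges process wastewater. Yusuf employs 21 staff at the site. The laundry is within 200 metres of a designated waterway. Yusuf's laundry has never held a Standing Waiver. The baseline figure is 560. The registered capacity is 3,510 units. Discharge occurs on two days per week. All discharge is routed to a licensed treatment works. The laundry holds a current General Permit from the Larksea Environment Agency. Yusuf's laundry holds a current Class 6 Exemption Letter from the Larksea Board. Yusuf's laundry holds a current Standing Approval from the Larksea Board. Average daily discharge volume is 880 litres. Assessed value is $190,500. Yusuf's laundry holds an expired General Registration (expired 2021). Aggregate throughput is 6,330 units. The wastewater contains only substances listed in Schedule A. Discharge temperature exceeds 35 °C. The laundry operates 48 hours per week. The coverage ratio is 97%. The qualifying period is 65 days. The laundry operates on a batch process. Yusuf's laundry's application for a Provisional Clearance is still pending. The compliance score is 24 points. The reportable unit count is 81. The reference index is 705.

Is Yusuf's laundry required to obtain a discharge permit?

No — exception (b) applies; Yusuf's laundry is not required to obtain a discharge permit.

Exception (a) fails — the Provisional Clearance is not current.
All of (b)'s requirements are met (the qualifying period is 65 days, meeting the 50 days threshold; discharge is routed to a licensed treatment works; a current General Permit is held). As to paragraphs (g)–(m): (g) operates (the laundry is within 200 m of a designated waterway), but is set aside by (h): (h) operates against (g): the registered capacity is 3,510 units, less than the 3,530 units limit. (i) would limit (h) — a current Class 6 Exemption Letter is held — but (j) sets (i) aside: (j) operates against (i): aggregate throughput is 6,330 units, meeting the 5,980 units threshold. (k) applies (discharge temperature exceeds 35 °C), but is overridden by (l): (l) operates against (k): a current Standing Approval is held. (m), which would lift (l), is inapplicable — the compliance score is 24 points, not under 24 points. So (b) applies.
Exception (c) does not apply: assessed value is $190,500, not under $167,500.
Exception (d) fails — no current General Registration is held.
Exception (e) does not apply: no current Standing Waiver is held.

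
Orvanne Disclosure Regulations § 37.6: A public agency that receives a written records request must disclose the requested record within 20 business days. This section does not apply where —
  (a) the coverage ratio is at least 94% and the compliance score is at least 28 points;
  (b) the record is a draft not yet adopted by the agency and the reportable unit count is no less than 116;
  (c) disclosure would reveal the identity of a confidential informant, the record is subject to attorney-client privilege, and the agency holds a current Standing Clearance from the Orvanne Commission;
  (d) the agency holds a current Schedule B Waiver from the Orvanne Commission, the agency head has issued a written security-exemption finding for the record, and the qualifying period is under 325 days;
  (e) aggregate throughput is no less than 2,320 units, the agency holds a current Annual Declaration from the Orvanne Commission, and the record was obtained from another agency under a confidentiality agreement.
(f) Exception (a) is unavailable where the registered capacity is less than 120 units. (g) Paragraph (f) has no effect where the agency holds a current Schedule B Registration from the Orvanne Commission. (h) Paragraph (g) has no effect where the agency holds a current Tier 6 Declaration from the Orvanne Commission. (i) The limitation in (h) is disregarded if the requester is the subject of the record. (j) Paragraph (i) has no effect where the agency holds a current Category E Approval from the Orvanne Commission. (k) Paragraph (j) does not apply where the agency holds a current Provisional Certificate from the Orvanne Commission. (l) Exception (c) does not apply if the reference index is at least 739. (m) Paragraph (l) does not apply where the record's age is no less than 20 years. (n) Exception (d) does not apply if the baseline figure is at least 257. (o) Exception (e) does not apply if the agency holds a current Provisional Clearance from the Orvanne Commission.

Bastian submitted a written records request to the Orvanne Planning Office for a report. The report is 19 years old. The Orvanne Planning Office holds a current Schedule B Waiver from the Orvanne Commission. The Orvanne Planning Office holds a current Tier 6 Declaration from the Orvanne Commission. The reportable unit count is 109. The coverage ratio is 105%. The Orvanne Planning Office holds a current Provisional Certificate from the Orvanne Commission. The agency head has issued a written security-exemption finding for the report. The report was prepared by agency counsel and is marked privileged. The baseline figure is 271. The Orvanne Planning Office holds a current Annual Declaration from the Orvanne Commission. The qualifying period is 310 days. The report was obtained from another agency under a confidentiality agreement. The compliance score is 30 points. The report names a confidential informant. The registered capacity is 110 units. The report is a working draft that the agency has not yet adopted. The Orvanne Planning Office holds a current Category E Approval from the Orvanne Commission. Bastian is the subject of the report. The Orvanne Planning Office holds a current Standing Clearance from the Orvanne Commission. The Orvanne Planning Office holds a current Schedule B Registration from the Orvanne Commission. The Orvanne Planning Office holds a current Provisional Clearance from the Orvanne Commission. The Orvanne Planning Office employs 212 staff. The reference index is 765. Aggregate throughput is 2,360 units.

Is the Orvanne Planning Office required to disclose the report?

Exception (a): the coverage ratio is 105%, meeting the 94% threshold; the compliance score is 30 points, meeting the 28 points threshold — every condition holds. As to paragraphs (f)–(k): (f) is triggered (the registered capacity is 110 units, less than the 120 units limit), but yields to (g): (g) applies — a current Schedule B Registration is held. (h) applies (a current Tier 6 Declaration is held), but is set aside by (i): (i) operates against (h): Bastian is the subject of the report. (j) is engaged (a current Category E Approval is held), but is displaced by (k): (k) operates against (j): a current Provisional Certificate is held. Exception (a) stands.
Exception (b) fails — the reportable unit count is 109, short of 116.
All of (c)'s requirements are met (the report names a confidential informant; the report is privileged; a current Standing Clearance is held). However, paragraphs (l)–(m) must be considered: (l) operates against (c): the reference index is 765, meeting the 739 threshold. (m) is inapplicable (the record's age is 19 years, short of 20 years), so (l) stands. So (c) is unavailable.
Exception (d)'s conditions are all satisfied: a current Schedule B Waiver is held; a written security-exemption finding has been issued; the qualifying period is 310 days, under the 325 days limit. But: (n) operates against (d): the baseline figure is 271, meeting the 257 threshold. So (d) is unavailable.
Exception (e) is satisfied on its face — aggregate throughput is 2,360 units, meeting the 2,320 units threshold; a current Annual Declaration is held; the report was obtained under a confidentiality agreement. However, paragraph (o) must be considered: (o) operates against (e): a current Provisional Clearance is held. Exception (e) does not apply.

No — exception (a) applies; the Orvanne Planning Office is not required to disclose the report.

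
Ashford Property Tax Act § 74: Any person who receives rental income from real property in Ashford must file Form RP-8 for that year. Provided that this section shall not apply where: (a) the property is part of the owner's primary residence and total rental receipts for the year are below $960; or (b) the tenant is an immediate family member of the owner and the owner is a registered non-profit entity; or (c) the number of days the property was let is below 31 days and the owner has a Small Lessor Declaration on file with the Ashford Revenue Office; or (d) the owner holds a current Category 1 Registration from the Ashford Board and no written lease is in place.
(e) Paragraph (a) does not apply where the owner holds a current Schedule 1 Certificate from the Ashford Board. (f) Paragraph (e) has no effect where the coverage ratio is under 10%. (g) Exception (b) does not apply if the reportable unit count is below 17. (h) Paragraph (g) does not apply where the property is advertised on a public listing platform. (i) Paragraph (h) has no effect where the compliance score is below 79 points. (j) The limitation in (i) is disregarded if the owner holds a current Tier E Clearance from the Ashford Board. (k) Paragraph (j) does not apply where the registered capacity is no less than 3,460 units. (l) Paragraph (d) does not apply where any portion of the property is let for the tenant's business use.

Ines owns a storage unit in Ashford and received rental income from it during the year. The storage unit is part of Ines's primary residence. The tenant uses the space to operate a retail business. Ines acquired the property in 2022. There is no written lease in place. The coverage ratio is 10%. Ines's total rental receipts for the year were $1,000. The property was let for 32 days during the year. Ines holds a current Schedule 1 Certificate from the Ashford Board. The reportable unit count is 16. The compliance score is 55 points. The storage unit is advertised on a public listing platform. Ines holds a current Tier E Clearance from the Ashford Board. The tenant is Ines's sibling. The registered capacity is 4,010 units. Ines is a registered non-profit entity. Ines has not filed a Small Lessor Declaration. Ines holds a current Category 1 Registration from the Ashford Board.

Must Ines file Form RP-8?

Exception (a) fails — total rental receipts for the year are $1,000, not below $960.
All of (b)'s requirements are met (the tenant is an immediate family member; Ines is a registered non-profit). Turning to paragraphs (g)–(k): (g) operates against (b): the reportable unit count is 16, below the 17 limit. (h) is triggered (the property is publicly advertised), but is displaced by (i): (i) is engaged — the compliance score is 55 points, below the 79 points limit. (j) is triggered (a current Tier E Clearance is held), but is set aside by (k): (k) applies — the registered capacity is 4,010 units, meeting the 3,460 units threshold. Exception (b) does not apply.
Exception (c) requires that the number of days the property was let is below 31 days; but the number of days the property was let is 32 days, not below 31 days, so (c) is unavailable.
Exception (d): a current Category 1 Registration is held; there is no written lease — every condition holds. But: (l) is triggered — the space is let for business use. So (d) is unavailable.
None of the exceptions is available; § 74 applies in full.

Yes — Ines must file Form RP-8.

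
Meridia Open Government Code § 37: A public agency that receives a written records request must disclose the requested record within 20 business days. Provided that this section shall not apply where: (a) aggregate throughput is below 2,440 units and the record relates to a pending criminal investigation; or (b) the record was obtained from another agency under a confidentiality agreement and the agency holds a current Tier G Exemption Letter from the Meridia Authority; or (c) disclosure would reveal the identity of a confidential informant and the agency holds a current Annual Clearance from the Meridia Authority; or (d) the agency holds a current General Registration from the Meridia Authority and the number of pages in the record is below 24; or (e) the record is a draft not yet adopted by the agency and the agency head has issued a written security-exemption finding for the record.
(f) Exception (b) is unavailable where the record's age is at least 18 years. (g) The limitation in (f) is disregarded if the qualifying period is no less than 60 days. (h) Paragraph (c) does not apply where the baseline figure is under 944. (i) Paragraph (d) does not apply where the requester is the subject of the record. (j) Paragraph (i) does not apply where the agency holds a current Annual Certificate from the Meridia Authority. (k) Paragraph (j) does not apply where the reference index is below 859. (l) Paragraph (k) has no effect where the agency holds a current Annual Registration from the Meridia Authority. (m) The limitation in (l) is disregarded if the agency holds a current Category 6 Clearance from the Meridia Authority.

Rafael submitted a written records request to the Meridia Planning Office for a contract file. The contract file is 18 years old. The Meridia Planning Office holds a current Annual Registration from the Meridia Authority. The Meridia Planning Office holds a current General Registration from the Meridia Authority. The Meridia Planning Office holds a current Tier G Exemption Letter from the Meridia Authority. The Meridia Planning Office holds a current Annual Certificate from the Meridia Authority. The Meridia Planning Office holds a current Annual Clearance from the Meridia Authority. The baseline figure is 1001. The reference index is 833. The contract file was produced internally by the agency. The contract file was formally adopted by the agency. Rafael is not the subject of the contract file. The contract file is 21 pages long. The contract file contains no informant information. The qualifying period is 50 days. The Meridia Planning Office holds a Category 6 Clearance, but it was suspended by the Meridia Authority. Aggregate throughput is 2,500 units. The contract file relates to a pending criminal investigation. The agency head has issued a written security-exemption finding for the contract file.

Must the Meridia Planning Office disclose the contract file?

No — exception (d) applies; the Meridia Planning Office is not required to disclose the contract file.

Exception (a) does not apply: aggregate throughput is 2,500 units, not below 2,440 units.
Exception (b) does not apply: the contract file was produced internally.
Exception (c) fails — the contract file contains no informant information.
Exception (d): a current General Registration is held; the number of pages in the record is 21, below the 24 limit — every condition holds. As to paragraphs (i)–(m): (i) is inapplicable — Rafael is not the subject of the contract file. Exception (d) stands.
Exception (e) requires that the record is a draft not yet adopted by the agency; but the contract file has been formally adopted, so (e) is unavailable.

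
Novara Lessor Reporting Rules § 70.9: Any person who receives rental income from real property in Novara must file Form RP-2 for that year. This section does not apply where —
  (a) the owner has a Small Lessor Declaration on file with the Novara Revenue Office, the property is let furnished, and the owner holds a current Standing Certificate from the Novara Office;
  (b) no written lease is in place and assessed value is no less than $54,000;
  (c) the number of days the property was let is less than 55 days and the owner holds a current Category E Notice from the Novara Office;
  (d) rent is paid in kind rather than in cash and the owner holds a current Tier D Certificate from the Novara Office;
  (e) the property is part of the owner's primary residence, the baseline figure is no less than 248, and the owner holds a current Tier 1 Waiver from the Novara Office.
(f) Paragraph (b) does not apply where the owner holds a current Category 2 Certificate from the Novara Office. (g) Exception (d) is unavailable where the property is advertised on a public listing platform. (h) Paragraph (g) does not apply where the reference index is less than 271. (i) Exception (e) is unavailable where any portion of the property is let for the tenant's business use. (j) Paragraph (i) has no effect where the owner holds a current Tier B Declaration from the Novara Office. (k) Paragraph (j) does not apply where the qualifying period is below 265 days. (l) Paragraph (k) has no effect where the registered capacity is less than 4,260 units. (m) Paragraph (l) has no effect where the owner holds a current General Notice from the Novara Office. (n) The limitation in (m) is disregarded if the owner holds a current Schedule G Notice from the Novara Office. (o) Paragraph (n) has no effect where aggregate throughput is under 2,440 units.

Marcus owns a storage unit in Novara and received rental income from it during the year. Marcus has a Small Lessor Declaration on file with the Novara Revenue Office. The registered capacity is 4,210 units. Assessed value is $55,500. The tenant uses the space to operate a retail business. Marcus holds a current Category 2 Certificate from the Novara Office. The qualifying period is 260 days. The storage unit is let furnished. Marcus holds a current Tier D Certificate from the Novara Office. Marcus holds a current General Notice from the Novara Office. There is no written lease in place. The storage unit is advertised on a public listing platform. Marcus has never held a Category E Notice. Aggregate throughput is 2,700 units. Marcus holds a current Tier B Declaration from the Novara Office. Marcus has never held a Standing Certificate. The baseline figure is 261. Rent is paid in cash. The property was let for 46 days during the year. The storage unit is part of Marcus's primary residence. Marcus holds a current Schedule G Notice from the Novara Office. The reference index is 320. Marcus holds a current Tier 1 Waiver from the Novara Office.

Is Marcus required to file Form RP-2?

No — exception (e) applies; Marcus is not required to file Form RP-2.

Exception (a) does not apply: no current Standing Certificate is held.
All of (b)'s requirements are met (there is no written lease; assessed value is $55,500, meeting the $54,000 threshold). But: (f) is engaged — a current Category 2 Certificate is held. So (b) is unavailable.
Exception (c) does not apply: there is no Category E Notice in force.
Exception (d) fails — rent is paid in cash.
All of (e)'s requirements are met (the storage unit is part of the primary residence; the baseline figure is 261, meeting the 248 threshold; a current Tier 1 Waiver is held). Applying paragraphs (i)–(o): (i) would limit (e) — the space is let for business use — but (j) sets (i) aside: (j) operates — a current Tier B Declaration is held. (k) is triggered (the qualifying period is 260 days, below the 265 days limit), but is itself disapplied by (l): (l) applies — the registered capacity is 4,210 units, less than the 4,260 units limit. (m) applies (a current General Notice is held), but is set aside by (n): (n) operates against (m): a current Schedule G Notice is held. (o) does not operate here (aggregate throughput is 2,700 units, not under 2,440 units), so (n) stands. (e) remains available.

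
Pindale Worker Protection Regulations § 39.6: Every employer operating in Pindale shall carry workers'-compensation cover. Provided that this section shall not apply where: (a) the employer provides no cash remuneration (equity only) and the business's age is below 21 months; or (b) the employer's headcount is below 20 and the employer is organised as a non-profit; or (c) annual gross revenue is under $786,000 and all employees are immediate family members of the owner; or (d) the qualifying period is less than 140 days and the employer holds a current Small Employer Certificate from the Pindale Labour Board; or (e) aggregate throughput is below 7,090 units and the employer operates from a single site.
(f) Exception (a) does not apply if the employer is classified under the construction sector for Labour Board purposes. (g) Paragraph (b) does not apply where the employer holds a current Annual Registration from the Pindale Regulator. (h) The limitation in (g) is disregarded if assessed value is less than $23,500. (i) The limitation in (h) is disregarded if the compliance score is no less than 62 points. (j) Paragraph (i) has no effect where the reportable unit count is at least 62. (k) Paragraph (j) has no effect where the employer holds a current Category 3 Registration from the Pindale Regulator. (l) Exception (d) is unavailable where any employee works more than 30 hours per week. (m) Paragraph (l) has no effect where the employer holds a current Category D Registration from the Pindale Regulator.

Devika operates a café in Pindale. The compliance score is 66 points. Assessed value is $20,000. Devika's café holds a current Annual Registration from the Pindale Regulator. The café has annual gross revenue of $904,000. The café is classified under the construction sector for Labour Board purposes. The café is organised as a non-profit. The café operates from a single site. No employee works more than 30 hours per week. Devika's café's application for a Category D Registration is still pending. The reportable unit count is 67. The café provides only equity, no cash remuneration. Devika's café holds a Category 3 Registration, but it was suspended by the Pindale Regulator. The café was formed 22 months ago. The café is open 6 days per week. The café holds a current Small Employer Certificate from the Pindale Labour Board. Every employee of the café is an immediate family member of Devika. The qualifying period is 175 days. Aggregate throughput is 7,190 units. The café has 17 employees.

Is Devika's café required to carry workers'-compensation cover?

No — exception (b) applies; Devika's café is not required to carry workers'-compensation cover.

Exception (a) does not apply: the business's age is 22 months, not below 21 months.
Exception (b) is satisfied on its face — the employer's headcount is 17, below the 20 limit; the employer is a non-profit. As to paragraphs (g)–(k): (g) operates (a current Annual Registration is held), but is displaced by (h): (h) operates against (g): assessed value is $20,000, less than the $23,500 limit. (i) would limit (h) — the compliance score is 66 points, meeting the 62 points threshold — but (j) sets (i) aside: (j) operates against (i): the reportable unit count is 67, meeting the 62 threshold. (k) is inapplicable (there is no Category 3 Registration in force), so (j) stands. So (b) applies.
Exception (c) requires that annual gross revenue is under $786,000; but annual gross revenue is $904,000, not under $786,000, so (c) is unavailable.
Exception (d) does not apply: the qualifying period is 175 days, not less than 140 days.
Exception (e) does not apply: aggregate throughput is 7,190 units, not below 7,090 units.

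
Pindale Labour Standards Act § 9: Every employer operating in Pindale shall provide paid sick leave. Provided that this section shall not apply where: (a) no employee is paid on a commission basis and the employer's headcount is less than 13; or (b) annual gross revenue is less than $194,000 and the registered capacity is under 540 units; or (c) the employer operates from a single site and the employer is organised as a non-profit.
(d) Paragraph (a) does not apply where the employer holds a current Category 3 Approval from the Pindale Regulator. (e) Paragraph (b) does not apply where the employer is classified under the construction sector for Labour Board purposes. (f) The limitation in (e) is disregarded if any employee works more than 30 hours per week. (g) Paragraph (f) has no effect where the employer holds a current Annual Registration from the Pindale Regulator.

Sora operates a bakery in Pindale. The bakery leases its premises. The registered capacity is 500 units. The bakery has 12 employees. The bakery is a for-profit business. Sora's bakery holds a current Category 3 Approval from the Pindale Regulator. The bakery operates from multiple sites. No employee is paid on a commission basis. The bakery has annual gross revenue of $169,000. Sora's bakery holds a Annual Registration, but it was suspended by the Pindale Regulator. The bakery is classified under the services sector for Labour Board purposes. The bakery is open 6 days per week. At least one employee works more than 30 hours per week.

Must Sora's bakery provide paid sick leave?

Exception (a) is satisfied on its face — no employee is paid on commission; the employer's headcount is 12, less than the 13 limit. But: (d) operates against (a): a current Category 3 Approval is held. Exception (a) does not apply.
Exception (b) is satisfied on its face — annual gross revenue is $169,000, less than the $194,000 limit; the registered capacity is 500 units, under the 540 units limit. Considering the limiting provisions: (e) is inapplicable — the bakery is classified under the services sector. So (b) applies.
Exception (c) does not apply: the employer operates from multiple sites.

No — exception (b) applies; Sora's bakery is not required to provide paid sick leave.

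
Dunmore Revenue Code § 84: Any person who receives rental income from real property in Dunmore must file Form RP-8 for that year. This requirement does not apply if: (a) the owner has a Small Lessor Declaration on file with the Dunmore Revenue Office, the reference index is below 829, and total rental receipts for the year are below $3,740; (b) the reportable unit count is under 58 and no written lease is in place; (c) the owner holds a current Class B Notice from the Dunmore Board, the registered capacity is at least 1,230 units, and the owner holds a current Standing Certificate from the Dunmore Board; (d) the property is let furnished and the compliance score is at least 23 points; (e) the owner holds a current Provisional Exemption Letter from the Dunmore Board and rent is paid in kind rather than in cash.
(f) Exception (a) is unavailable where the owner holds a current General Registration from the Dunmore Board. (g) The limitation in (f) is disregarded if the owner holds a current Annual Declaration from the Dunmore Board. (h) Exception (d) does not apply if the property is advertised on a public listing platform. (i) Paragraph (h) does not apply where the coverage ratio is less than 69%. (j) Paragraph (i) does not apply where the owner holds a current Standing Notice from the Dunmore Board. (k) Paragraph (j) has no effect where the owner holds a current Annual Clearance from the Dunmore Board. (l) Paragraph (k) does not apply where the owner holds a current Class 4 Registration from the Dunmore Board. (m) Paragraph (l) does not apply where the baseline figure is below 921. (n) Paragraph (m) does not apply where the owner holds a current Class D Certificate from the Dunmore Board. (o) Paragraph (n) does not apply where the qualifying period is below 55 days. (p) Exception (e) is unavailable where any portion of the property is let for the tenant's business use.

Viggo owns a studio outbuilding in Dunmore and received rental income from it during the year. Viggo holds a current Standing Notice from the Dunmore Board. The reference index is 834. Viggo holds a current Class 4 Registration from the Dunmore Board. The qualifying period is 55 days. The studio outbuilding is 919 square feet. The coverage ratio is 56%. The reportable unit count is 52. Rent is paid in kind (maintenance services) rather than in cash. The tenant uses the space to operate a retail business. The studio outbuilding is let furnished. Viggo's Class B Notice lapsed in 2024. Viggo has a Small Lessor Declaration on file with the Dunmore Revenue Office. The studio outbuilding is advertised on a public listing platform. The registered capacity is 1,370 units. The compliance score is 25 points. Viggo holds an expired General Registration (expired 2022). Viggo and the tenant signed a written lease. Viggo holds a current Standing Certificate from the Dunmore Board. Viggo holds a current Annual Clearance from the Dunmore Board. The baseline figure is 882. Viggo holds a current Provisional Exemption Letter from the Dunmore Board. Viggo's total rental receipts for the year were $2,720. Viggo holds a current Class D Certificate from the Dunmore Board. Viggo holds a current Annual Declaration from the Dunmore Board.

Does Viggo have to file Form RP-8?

Exception (a) does not apply: the reference index is 834, not below 829.
Exception (b) fails — a written lease is in place.
Exception (c) does not apply: the Class B Notice is not current.
Exception (d) is satisfied on its face — the property is let furnished; the compliance score is 25 points, meeting the 23 points threshold. However, paragraphs (h)–(o) must be considered: (h) operates against (d): the property is publicly advertised. (i) is engaged (the coverage ratio is 56%, less than the 69% limit), but is set aside by (j): (j) operates against (i): a current Standing Notice is held. (k) operates (a current Annual Clearance is held), but is displaced by (l): (l) operates against (k): a current Class 4 Registration is held. (m) would limit (l) — the baseline figure is 882, below the 921 limit — but (n) sets (m) aside: (n) is triggered — a current Class D Certificate is held. (o), which would lift (n), does not operate here — the qualifying period is 55 days, not below 55 days. So (d) is unavailable.
Exception (e)'s conditions are all satisfied: a current Provisional Exemption Letter is held; rent is paid in kind. However, paragraph (p) must be considered: (p) is triggered — the space is let for business use. Exception (e) does not apply.
No exception is made out. Viggo falls within the general rule.

Yes — Viggo must file Form RP-8.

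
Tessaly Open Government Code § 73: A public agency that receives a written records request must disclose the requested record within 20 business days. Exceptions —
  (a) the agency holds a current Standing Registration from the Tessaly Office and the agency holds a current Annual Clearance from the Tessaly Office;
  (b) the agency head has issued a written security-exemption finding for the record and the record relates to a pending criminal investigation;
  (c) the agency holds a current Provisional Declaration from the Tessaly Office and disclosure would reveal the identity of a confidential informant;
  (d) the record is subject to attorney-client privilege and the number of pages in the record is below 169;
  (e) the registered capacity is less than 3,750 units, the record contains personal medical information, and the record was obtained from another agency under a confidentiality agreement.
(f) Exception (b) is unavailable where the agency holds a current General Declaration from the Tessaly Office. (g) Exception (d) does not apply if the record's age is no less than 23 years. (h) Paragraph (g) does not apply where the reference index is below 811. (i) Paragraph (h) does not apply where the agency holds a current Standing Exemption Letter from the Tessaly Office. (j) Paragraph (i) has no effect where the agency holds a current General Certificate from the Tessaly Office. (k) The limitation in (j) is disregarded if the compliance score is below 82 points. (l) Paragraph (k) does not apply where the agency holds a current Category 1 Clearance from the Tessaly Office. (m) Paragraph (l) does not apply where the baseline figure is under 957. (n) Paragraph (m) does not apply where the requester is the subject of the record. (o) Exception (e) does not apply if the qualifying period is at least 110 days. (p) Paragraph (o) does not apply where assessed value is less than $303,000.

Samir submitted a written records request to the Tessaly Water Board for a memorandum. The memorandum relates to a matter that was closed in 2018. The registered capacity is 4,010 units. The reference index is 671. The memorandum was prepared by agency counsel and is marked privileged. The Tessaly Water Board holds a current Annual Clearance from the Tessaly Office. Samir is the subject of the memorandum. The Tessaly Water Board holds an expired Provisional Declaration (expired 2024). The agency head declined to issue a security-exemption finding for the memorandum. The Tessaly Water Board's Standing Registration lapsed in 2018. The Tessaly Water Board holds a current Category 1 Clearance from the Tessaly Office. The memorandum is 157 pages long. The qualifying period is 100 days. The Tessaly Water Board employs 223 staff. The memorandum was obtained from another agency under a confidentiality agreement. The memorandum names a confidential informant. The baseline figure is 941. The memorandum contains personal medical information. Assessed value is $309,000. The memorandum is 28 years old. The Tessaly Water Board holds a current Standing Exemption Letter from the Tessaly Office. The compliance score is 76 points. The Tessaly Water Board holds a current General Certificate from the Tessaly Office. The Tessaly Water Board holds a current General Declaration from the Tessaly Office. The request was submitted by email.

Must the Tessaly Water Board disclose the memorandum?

No — exception (d) applies; the Tessaly Water Board is not required to disclose the memorandum.

Exception (a) fails — no current Standing Registration is held.
Exception (b) does not apply: the agency head declined to issue a security-exemption finding.
Exception (c) does not apply: there is no Provisional Declaration in force.
Exception (d)'s conditions are all satisfied: the memorandum is privileged; the number of pages in the record is 157, below the 169 limit. As to paragraphs (g)–(n): (g) operates (the record's age is 28 years, meeting the 23 years threshold), but is overridden by (h): (h) operates against (g): the reference index is 671, below the 811 limit. (i) would limit (h) — a current Standing Exemption Letter is held — but (j) sets (i) aside: (j) operates against (i): a current General Certificate is held. (k) applies (the compliance score is 76 points, below the 82 points limit), but is itself disapplied by (l): (l) is triggered — a current Category 1 Clearance is held. (m) would limit (l) — the baseline figure is 941, under the 957 limit — but (n) sets (m) aside: (n) operates against (m): Samir is the subject of the memorandum. Exception (d) stands.
Exception (e) fails — the registered capacity is 4,010 units, not less than 3,750 units.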